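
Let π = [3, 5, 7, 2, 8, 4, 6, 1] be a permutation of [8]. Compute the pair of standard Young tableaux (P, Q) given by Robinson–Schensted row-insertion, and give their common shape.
P = [1, 4, 6, 8] / [2, 5, 7] / [3];  Q = [1, 2, 3, 5] / [4, 6, 7] / [8];  common shape = (4, 3, 1)

Row-insert the values π_1, π_2, … into P one at a time, bumping the leftmost entry strictly greater than the inserted value down to the next row. The recording tableau Q records, in position (i, j), the step at which that cell was added to P.
  Insert 3 (step 1): P = [3];  Q = [1]
  Insert 5 (step 2): P = [3, 5];  Q = [1, 2]
  Insert 7 (step 3): P = [3, 5, 7];  Q = [1, 2, 3]
  Insert 2 (step 4): P = [2, 5, 7] / [3];  Q = [1, 2, 3] / [4]
  Insert 8 (step 5): P = [2, 5, 7, 8] / [3];  Q = [1, 2, 3, 5] / [4]
  Insert 4 (step 6): P = [2, 4, 7, 8] / [3, 5];  Q = [1, 2, 3, 5] / [4, 6]
  Insert 6 (step 7): P = [2, 4, 6, 8] / [3, 5, 7];  Q = [1, 2, 3, 5] / [4, 6, 7]
  Insert 1 (step 8): P = [1, 4, 6, 8] / [2, 5, 7] / [3];  Q = [1, 2, 3, 5] / [4, 6, 7] / [8]
Final shape: (4, 3, 1).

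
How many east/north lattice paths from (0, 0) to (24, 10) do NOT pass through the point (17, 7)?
Number of paths = 89595660

Total paths from (0, 0) to (24, 10): C(34, 24) = 131128140. Paths through (17, 7): (paths (0, 0) → (17, 7)) × (paths (17, 7) → (24, 10)) = C(24, 17) · C(10, 7) = 346104 · 120 = 41532480. Avoidance count = 131128140 − 41532480 = 89595660.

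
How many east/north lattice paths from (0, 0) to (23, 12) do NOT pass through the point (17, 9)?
Number of paths = 571989600

Total paths from (0, 0) to (23, 12): C(35, 23) = 834451800. Paths through (17, 9): (paths (0, 0) → (17, 9)) × (paths (17, 9) → (23, 12)) = C(26, 17) · C(9, 6) = 3124550 · 84 = 262462200. Avoidance count = 834451800 − 262462200 = 571989600.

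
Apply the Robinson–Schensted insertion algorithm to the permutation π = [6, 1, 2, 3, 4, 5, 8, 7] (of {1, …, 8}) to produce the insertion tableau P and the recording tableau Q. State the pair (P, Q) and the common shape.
P = [1, 2, 3, 4, 5, 7] / [6, 8];  Q = [1, 3, 4, 5, 6, 7] / [2, 8];  common shape = (6, 2)

Row-insert the values π_1, π_2, … into P one at a time, bumping the leftmost entry strictly greater than the inserted value down to the next row. The recording tableau Q records, in position (i, j), the step at which that cell was added to P.
  Insert 6 (step 1): P = [6];  Q = [1]
  Insert 1 (step 2): P = [1] / [6];  Q = [1] / [2]
  Insert 2 (step 3): P = [1, 2] / [6];  Q = [1, 3] / [2]
  Insert 3 (step 4): P = [1, 2, 3] / [6];  Q = [1, 3, 4] / [2]
  Insert 4 (step 5): P = [1, 2, 3, 4] / [6];  Q = [1, 3, 4, 5] / [2]
  Insert 5 (step 6): P = [1, 2, 3, 4, 5] / [6];  Q = [1, 3, 4, 5, 6] / [2]
  Insert 8 (step 7): P = [1, 2, 3, 4, 5, 8] / [6];  Q = [1, 3, 4, 5, 6, 7] / [2]
  Insert 7 (step 8): P = [1, 2, 3, 4, 5, 7] / [6, 8];  Q = [1, 3, 4, 5, 6, 7] / [2, 8]
Final shape: (6, 2).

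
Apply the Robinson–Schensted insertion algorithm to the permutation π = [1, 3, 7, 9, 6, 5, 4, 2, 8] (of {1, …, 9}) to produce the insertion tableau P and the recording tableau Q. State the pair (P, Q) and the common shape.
P = [1, 2, 4, 8] / [3, 9] / [5] / [6] / [7];  Q = [1, 2, 3, 4] / [5, 9] / [6] / [7] / [8];  common shape = (4, 2, 1, 1, 1)

Row-insert the values π_1, π_2, … into P one at a time, bumping the leftmost entry strictly greater than the inserted value down to the next row. The recording tableau Q records, in position (i, j), the step at which that cell was added to P.
  Insert 1 (step 1): P = [1];  Q = [1]
  Insert 3 (step 2): P = [1, 3];  Q = [1, 2]
  Insert 7 (step 3): P = [1, 3, 7];  Q = [1, 2, 3]
  Insert 9 (step 4): P = [1, 3, 7, 9];  Q = [1, 2, 3, 4]
  Insert 6 (step 5): P = [1, 3, 6, 9] / [7];  Q = [1, 2, 3, 4] / [5]
  Insert 5 (step 6): P = [1, 3, 5, 9] / [6] / [7];  Q = [1, 2, 3, 4] / [5] / [6]
  Insert 4 (step 7): P = [1, 3, 4, 9] / [5] / [6] / [7];  Q = [1, 2, 3, 4] / [5] / [6] / [7]
  Insert 2 (step 8): P = [1, 2, 4, 9] / [3] / [5] / [6] / [7];  Q = [1, 2, 3, 4] / [5] / [6] / [7] / [8]
  Insert 8 (step 9): P = [1, 2, 4, 8] / [3, 9] / [5] / [6] / [7];  Q = [1, 2, 3, 4] / [5, 9] / [6] / [7] / [8]
Final shape: (4, 2, 1, 1, 1).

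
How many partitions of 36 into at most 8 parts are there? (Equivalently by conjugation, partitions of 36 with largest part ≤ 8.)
p(36, parts ≤ 8) = 5812

Use the recurrence p(n, m) = p(n, m−1) + p(n−m, m): either the largest part is < m (count p(n, m−1)) or the largest part is exactly m (remove one copy of m, count p(n−m, m)). With p(0, ·) = 1 this gives p(36, parts ≤ 8) = 5812. (By conjugating Young diagrams, this also counts partitions of 36 into at most 8 parts.)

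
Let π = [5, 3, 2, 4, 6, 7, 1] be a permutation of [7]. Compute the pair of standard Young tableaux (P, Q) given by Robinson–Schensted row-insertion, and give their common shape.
P = [1, 4, 6, 7] / [2] / [3] / [5];  Q = [1, 4, 5, 6] / [2] / [3] / [7];  common shape = (4, 1, 1, 1)

Row-insert the values π_1, π_2, … into P one at a time, bumping the leftmost entry strictly greater than the inserted value down to the next row. The recording tableau Q records, in position (i, j), the step at which that cell was added to P.
  Insert 5 (step 1): P = [5];  Q = [1]
  Insert 3 (step 2): P = [3] / [5];  Q = [1] / [2]
  Insert 2 (step 3): P = [2] / [3] / [5];  Q = [1] / [2] / [3]
  Insert 4 (step 4): P = [2, 4] / [3] / [5];  Q = [1, 4] / [2] / [3]
  Insert 6 (step 5): P = [2, 4, 6] / [3] / [5];  Q = [1, 4, 5] / [2] / [3]
  Insert 7 (step 6): P = [2, 4, 6, 7] / [3] / [5];  Q = [1, 4, 5, 6] / [2] / [3]
  Insert 1 (step 7): P = [1, 4, 6, 7] / [2] / [3] / [5];  Q = [1, 4, 5, 6] / [2] / [3] / [7]
Final shape: (4, 1, 1, 1).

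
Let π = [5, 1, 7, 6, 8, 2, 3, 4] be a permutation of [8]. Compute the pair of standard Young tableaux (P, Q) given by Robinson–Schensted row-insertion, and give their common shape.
P = [1, 2, 3, 4] / [5, 6, 8] / [7];  Q = [1, 3, 5, 8] / [2, 4, 7] / [6];  common shape = (4, 3, 1)

Row-insert the values π_1, π_2, … into P one at a time, bumping the leftmost entry strictly greater than the inserted value down to the next row. The recording tableau Q records, in position (i, j), the step at which that cell was added to P.
  Insert 5 (step 1): P = [5];  Q = [1]
  Insert 1 (step 2): P = [1] / [5];  Q = [1] / [2]
  Insert 7 (step 3): P = [1, 7] / [5];  Q = [1, 3] / [2]
  Insert 6 (step 4): P = [1, 6] / [5, 7];  Q = [1, 3] / [2, 4]
  Insert 8 (step 5): P = [1, 6, 8] / [5, 7];  Q = [1, 3, 5] / [2, 4]
  Insert 2 (step 6): P = [1, 2, 8] / [5, 6] / [7];  Q = [1, 3, 5] / [2, 4] / [6]
  Insert 3 (step 7): P = [1, 2, 3] / [5, 6, 8] / [7];  Q = [1, 3, 5] / [2, 4, 7] / [6]
  Insert 4 (step 8): P = [1, 2, 3, 4] / [5, 6, 8] / [7];  Q = [1, 3, 5, 8] / [2, 4, 7] / [6]
Final shape: (4, 3, 1).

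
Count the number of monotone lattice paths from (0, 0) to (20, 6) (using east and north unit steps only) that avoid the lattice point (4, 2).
Number of paths = 157555

Total paths from (0, 0) to (20, 6): C(26, 20) = 230230. Paths through (4, 2): (paths (0, 0) → (4, 2)) × (paths (4, 2) → (20, 6)) = C(6, 4) · C(20, 16) = 15 · 4845 = 72675. Avoidance count = 230230 − 72675 = 157555.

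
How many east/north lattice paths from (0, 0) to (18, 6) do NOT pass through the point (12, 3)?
Number of paths = 96376

Total paths from (0, 0) to (18, 6): C(24, 18) = 134596. Paths through (12, 3): (paths (0, 0) → (12, 3)) × (paths (12, 3) → (18, 6)) = C(15, 12) · C(9, 6) = 455 · 84 = 38220. Avoidance count = 134596 − 38220 = 96376.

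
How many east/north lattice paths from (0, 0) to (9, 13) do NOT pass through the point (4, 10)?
Number of paths = 441364

Total paths from (0, 0) to (9, 13): C(22, 9) = 497420. Paths through (4, 10): (paths (0, 0) → (4, 10)) × (paths (4, 10) → (9, 13)) = C(14, 4) · C(8, 5) = 1001 · 56 = 56056. Avoidance count = 497420 − 56056 = 441364.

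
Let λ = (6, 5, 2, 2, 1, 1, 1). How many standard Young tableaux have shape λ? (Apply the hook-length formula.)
# SYT of shape (6, 5, 2, 2, 1, 1, 1) = 8576568

Hook-length formula: f^λ = n! / Π hook(c), product over all cells c of the Young diagram. For λ = (6, 5, 2, 2, 1, 1, 1), n = 18 boxes. Hook lengths by row (left-to-right, top-to-bottom): [12, 8, 5, 4, 3, 1]; [10, 6, 3, 2, 1]; [6, 2]; [5, 1]; [3]; [2]; [1]. Product of hooks = 746496000. So f^λ = 18! / 746496000 = 6402373705728000 / 746496000 = 8576568.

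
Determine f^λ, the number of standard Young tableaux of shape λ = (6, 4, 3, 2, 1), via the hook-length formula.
# SYT of shape (6, 4, 3, 2, 1) = 1153152

Hook-length formula: f^λ = n! / Π hook(c), product over all cells c of the Young diagram. For λ = (6, 4, 3, 2, 1), n = 16 boxes. Hook lengths by row (left-to-right, top-to-bottom): [10, 8, 6, 4, 2, 1]; [7, 5, 3, 1]; [5, 3, 1]; [3, 1]; [1]. Product of hooks = 18144000. So f^λ = 16! / 18144000 = 20922789888000 / 18144000 = 1153152.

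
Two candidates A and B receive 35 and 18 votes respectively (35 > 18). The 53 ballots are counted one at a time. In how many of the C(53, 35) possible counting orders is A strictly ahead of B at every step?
Strict-lead orderings = 20726389004230

Total orderings of the 53 votes with 35 for A: C(53, 35) = 64617565719070. By the Bertrand ballot formula (Cycle Lemma / reflection principle), the number of orderings in which A is strictly ahead of B throughout is (p − q)/(p + q) · C(p + q, p) = (35 − 18)/(35 + 18) · 64617565719070 = 20726389004230.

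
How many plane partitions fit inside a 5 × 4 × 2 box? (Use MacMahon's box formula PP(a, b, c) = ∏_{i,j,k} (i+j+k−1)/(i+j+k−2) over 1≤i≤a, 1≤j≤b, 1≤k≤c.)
PP(5, 4, 2) = 5292

Evaluate the triple product over i = 1..5, j = 1..4, k = 1..2. The factors are (2/1) · (3/2) · (3/2) · (4/3) · (4/3) · (5/4) · (5/4) · (6/5) · … (40 factors total). The numerators and denominators telescope so the product is an integer; carrying out the multiplication exactly gives PP(5, 4, 2) = 5292.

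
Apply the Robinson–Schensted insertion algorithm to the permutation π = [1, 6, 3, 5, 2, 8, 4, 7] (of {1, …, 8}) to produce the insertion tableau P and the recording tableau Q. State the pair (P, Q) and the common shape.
P = [1, 2, 4, 7] / [3, 5, 8] / [6];  Q = [1, 2, 4, 6] / [3, 7, 8] / [5];  common shape = (4, 3, 1)

Row-insert the values π_1, π_2, … into P one at a time, bumping the leftmost entry strictly greater than the inserted value down to the next row. The recording tableau Q records, in position (i, j), the step at which that cell was added to P.
  Insert 1 (step 1): P = [1];  Q = [1]
  Insert 6 (step 2): P = [1, 6];  Q = [1, 2]
  Insert 3 (step 3): P = [1, 3] / [6];  Q = [1, 2] / [3]
  Insert 5 (step 4): P = [1, 3, 5] / [6];  Q = [1, 2, 4] / [3]
  Insert 2 (step 5): P = [1, 2, 5] / [3] / [6];  Q = [1, 2, 4] / [3] / [5]
  Insert 8 (step 6): P = [1, 2, 5, 8] / [3] / [6];  Q = [1, 2, 4, 6] / [3] / [5]
  Insert 4 (step 7): P = [1, 2, 4, 8] / [3, 5] / [6];  Q = [1, 2, 4, 6] / [3, 7] / [5]
  Insert 7 (step 8): P = [1, 2, 4, 7] / [3, 5, 8] / [6];  Q = [1, 2, 4, 6] / [3, 7, 8] / [5]
Final shape: (4, 3, 1).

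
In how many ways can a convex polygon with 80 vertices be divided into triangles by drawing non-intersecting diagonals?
C_78 = 73745243611532458459690151854647329239335600

These polygon triangulations are counted by the Catalan number C_n = (1/(n + 1)) · C(2n, n). For n = 78: C_78 = (1/79) · C(156, 78) = 5825874245311064218315521996517139009907512400/79 = 73745243611532458459690151854647329239335600.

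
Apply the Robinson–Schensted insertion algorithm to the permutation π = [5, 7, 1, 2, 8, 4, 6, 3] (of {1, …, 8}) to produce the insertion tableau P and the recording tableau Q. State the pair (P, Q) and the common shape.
P = [1, 2, 3, 6] / [4, 7, 8] / [5];  Q = [1, 2, 5, 7] / [3, 4, 6] / [8];  common shape = (4, 3, 1)

Row-insert the values π_1, π_2, … into P one at a time, bumping the leftmost entry strictly greater than the inserted value down to the next row. The recording tableau Q records, in position (i, j), the step at which that cell was added to P.
  Insert 5 (step 1): P = [5];  Q = [1]
  Insert 7 (step 2): P = [5, 7];  Q = [1, 2]
  Insert 1 (step 3): P = [1, 7] / [5];  Q = [1, 2] / [3]
  Insert 2 (step 4): P = [1, 2] / [5, 7];  Q = [1, 2] / [3, 4]
  Insert 8 (step 5): P = [1, 2, 8] / [5, 7];  Q = [1, 2, 5] / [3, 4]
  Insert 4 (step 6): P = [1, 2, 4] / [5, 7, 8];  Q = [1, 2, 5] / [3, 4, 6]
  Insert 6 (step 7): P = [1, 2, 4, 6] / [5, 7, 8];  Q = [1, 2, 5, 7] / [3, 4, 6]
  Insert 3 (step 8): P = [1, 2, 3, 6] / [4, 7, 8] / [5];  Q = [1, 2, 5, 7] / [3, 4, 6] / [8]
Final shape: (4, 3, 1).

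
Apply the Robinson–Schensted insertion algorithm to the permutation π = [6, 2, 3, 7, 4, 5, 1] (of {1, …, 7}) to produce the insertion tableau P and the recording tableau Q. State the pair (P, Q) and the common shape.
P = [1, 3, 4, 5] / [2, 7] / [6];  Q = [1, 3, 4, 6] / [2, 5] / [7];  common shape = (4, 2, 1)

Row-insert the values π_1, π_2, … into P one at a time, bumping the leftmost entry strictly greater than the inserted value down to the next row. The recording tableau Q records, in position (i, j), the step at which that cell was added to P.
  Insert 6 (step 1): P = [6];  Q = [1]
  Insert 2 (step 2): P = [2] / [6];  Q = [1] / [2]
  Insert 3 (step 3): P = [2, 3] / [6];  Q = [1, 3] / [2]
  Insert 7 (step 4): P = [2, 3, 7] / [6];  Q = [1, 3, 4] / [2]
  Insert 4 (step 5): P = [2, 3, 4] / [6, 7];  Q = [1, 3, 4] / [2, 5]
  Insert 5 (step 6): P = [2, 3, 4, 5] / [6, 7];  Q = [1, 3, 4, 6] / [2, 5]
  Insert 1 (step 7): P = [1, 3, 4, 5] / [2, 7] / [6];  Q = [1, 3, 4, 6] / [2, 5] / [7]
Final shape: (4, 2, 1).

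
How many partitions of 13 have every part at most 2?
p(13, parts ≤ 2) = 7

Partitions of 13 with all parts ≤ 2: 2+2+2+2+2+2+1, 2+2+2+2+2+1+1+1, 2+2+2+2+1+1+1+1+1, 2+2+2+1+1+1+1+1+1+1, 2+2+1+1+1+1+1+1+1+1+1, 2+1+1+1+1+1+1+1+1+1+1+1, 1+1+1+1+1+1+1+1+1+1+1+1+1. Count = 7.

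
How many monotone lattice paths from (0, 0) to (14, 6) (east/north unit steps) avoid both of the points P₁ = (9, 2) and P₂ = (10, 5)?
Number of paths = 17915

Inclusion–exclusion. Total paths: C(20, 14) = 38760. Through P₁: C(11, 9)·C(9, 5) = 6930. Through P₂: C(15, 10)·C(5, 4) = 15015. Since P₁ is strictly southwest of P₂, a monotone path through both must visit P₁ then P₂; paths through both = C(11, 9)·C(4, 1)·C(5, 4) = 1100. Avoid both = 38760 − 6930 − 15015 + 1100 = 17915.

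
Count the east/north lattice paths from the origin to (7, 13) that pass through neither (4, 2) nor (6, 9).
Number of paths = 49735

Inclusion–exclusion. Total paths: C(20, 7) = 77520. Through P₁: C(6, 4)·C(14, 3) = 5460. Through P₂: C(15, 6)·C(5, 1) = 25025. Since P₁ is strictly southwest of P₂, a monotone path through both must visit P₁ then P₂; paths through both = C(6, 4)·C(9, 2)·C(5, 1) = 2700. Avoid both = 77520 − 5460 − 25025 + 2700 = 49735.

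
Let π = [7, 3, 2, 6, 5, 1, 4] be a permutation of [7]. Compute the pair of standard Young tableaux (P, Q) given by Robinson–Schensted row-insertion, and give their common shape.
P = [1, 4] / [2, 5] / [3, 6] / [7];  Q = [1, 4] / [2, 5] / [3, 7] / [6];  common shape = (2, 2, 2, 1)

Row-insert the values π_1, π_2, … into P one at a time, bumping the leftmost entry strictly greater than the inserted value down to the next row. The recording tableau Q records, in position (i, j), the step at which that cell was added to P.
  Insert 7 (step 1): P = [7];  Q = [1]
  Insert 3 (step 2): P = [3] / [7];  Q = [1] / [2]
  Insert 2 (step 3): P = [2] / [3] / [7];  Q = [1] / [2] / [3]
  Insert 6 (step 4): P = [2, 6] / [3] / [7];  Q = [1, 4] / [2] / [3]
  Insert 5 (step 5): P = [2, 5] / [3, 6] / [7];  Q = [1, 4] / [2, 5] / [3]
  Insert 1 (step 6): P = [1, 5] / [2, 6] / [3] / [7];  Q = [1, 4] / [2, 5] / [3] / [6]
  Insert 4 (step 7): P = [1, 4] / [2, 5] / [3, 6] / [7];  Q = [1, 4] / [2, 5] / [3, 7] / [6]
Final shape: (2, 2, 2, 1).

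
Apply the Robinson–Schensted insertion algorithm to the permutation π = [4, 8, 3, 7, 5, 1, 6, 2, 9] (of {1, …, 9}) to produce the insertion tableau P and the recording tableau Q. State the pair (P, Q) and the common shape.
P = [1, 2, 6, 9] / [3, 5] / [4, 7] / [8];  Q = [1, 2, 7, 9] / [3, 4] / [5, 8] / [6];  common shape = (4, 2, 2, 1)

Row-insert the values π_1, π_2, … into P one at a time, bumping the leftmost entry strictly greater than the inserted value down to the next row. The recording tableau Q records, in position (i, j), the step at which that cell was added to P.
  Insert 4 (step 1): P = [4];  Q = [1]
  Insert 8 (step 2): P = [4, 8];  Q = [1, 2]
  Insert 3 (step 3): P = [3, 8] / [4];  Q = [1, 2] / [3]
  Insert 7 (step 4): P = [3, 7] / [4, 8];  Q = [1, 2] / [3, 4]
  Insert 5 (step 5): P = [3, 5] / [4, 7] / [8];  Q = [1, 2] / [3, 4] / [5]
  Insert 1 (step 6): P = [1, 5] / [3, 7] / [4] / [8];  Q = [1, 2] / [3, 4] / [5] / [6]
  Insert 6 (step 7): P = [1, 5, 6] / [3, 7] / [4] / [8];  Q = [1, 2, 7] / [3, 4] / [5] / [6]
  Insert 2 (step 8): P = [1, 2, 6] / [3, 5] / [4, 7] / [8];  Q = [1, 2, 7] / [3, 4] / [5, 8] / [6]
  Insert 9 (step 9): P = [1, 2, 6, 9] / [3, 5] / [4, 7] / [8];  Q = [1, 2, 7, 9] / [3, 4] / [5, 8] / [6]
Final shape: (4, 2, 2, 1).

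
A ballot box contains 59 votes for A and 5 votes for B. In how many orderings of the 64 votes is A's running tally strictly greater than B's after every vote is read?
Strict-lead orderings = 6433182

Total orderings of the 64 votes with 59 for A: C(64, 59) = 7624512. By the Bertrand ballot formula (Cycle Lemma / reflection principle), the number of orderings in which A is strictly ahead of B throughout is (p − q)/(p + q) · C(p + q, p) = (59 − 5)/(59 + 5) · 7624512 = 6433182.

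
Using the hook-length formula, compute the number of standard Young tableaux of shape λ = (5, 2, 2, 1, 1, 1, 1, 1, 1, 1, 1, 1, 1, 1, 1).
# SYT of shape (5, 2, 2, 1, 1, 1, 1, 1, 1, 1, 1, 1, 1, 1, 1) = 371280

Hook-length formula: f^λ = n! / Π hook(c), product over all cells c of the Young diagram. For λ = (5, 2, 2, 1, 1, 1, 1, 1, 1, 1, 1, 1, 1, 1, 1), n = 21 boxes. Hook lengths by row (left-to-right, top-to-bottom): [19, 6, 3, 2, 1]; [15, 2]; [14, 1]; [12]; [11]; [10]; [9]; [8]; [7]; [6]; [5]; [4]; [3]; [2]; [1]. Product of hooks = 137607579648000. So f^λ = 21! / 137607579648000 = 51090942171709440000 / 137607579648000 = 371280.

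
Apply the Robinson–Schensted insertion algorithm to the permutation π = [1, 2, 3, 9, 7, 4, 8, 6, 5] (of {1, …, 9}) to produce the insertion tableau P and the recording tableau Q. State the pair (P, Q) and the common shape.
P = [1, 2, 3, 4, 5] / [6, 8] / [7] / [9];  Q = [1, 2, 3, 4, 7] / [5, 8] / [6] / [9];  common shape = (5, 2, 1, 1)

Row-insert the values π_1, π_2, … into P one at a time, bumping the leftmost entry strictly greater than the inserted value down to the next row. The recording tableau Q records, in position (i, j), the step at which that cell was added to P.
  Insert 1 (step 1): P = [1];  Q = [1]
  Insert 2 (step 2): P = [1, 2];  Q = [1, 2]
  Insert 3 (step 3): P = [1, 2, 3];  Q = [1, 2, 3]
  Insert 9 (step 4): P = [1, 2, 3, 9];  Q = [1, 2, 3, 4]
  Insert 7 (step 5): P = [1, 2, 3, 7] / [9];  Q = [1, 2, 3, 4] / [5]
  Insert 4 (step 6): P = [1, 2, 3, 4] / [7] / [9];  Q = [1, 2, 3, 4] / [5] / [6]
  Insert 8 (step 7): P = [1, 2, 3, 4, 8] / [7] / [9];  Q = [1, 2, 3, 4, 7] / [5] / [6]
  Insert 6 (step 8): P = [1, 2, 3, 4, 6] / [7, 8] / [9];  Q = [1, 2, 3, 4, 7] / [5, 8] / [6]
  Insert 5 (step 9): P = [1, 2, 3, 4, 5] / [6, 8] / [7] / [9];  Q = [1, 2, 3, 4, 7] / [5, 8] / [6] / [9]
Final shape: (5, 2, 1, 1).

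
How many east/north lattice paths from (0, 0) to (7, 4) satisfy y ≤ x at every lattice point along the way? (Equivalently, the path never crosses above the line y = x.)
Number of paths = 165

By the reflection principle (André's argument), the number of monotone paths to (7, 4) with n ≤ m that never go above y = x is C(11, 7) − C(11, 8) = 330 − 165 = 165.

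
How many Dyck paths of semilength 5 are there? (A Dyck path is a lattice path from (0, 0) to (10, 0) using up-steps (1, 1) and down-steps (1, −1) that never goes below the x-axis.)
C_5 = 42

These Dyck paths are counted by the Catalan number C_n = (1/(n + 1)) · C(2n, n). For n = 5: C_5 = (1/6) · C(10, 5) = 252/6 = 42.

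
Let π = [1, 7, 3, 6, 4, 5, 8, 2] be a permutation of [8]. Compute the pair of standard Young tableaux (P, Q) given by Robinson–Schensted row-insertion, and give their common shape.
P = [1, 2, 4, 5, 8] / [3] / [6] / [7];  Q = [1, 2, 4, 6, 7] / [3] / [5] / [8];  common shape = (5, 1, 1, 1)

Row-insert the values π_1, π_2, … into P one at a time, bumping the leftmost entry strictly greater than the inserted value down to the next row. The recording tableau Q records, in position (i, j), the step at which that cell was added to P.
  Insert 1 (step 1): P = [1];  Q = [1]
  Insert 7 (step 2): P = [1, 7];  Q = [1, 2]
  Insert 3 (step 3): P = [1, 3] / [7];  Q = [1, 2] / [3]
  Insert 6 (step 4): P = [1, 3, 6] / [7];  Q = [1, 2, 4] / [3]
  Insert 4 (step 5): P = [1, 3, 4] / [6] / [7];  Q = [1, 2, 4] / [3] / [5]
  Insert 5 (step 6): P = [1, 3, 4, 5] / [6] / [7];  Q = [1, 2, 4, 6] / [3] / [5]
  Insert 8 (step 7): P = [1, 3, 4, 5, 8] / [6] / [7];  Q = [1, 2, 4, 6, 7] / [3] / [5]
  Insert 2 (step 8): P = [1, 2, 4, 5, 8] / [3] / [6] / [7];  Q = [1, 2, 4, 6, 7] / [3] / [5] / [8]
Final shape: (5, 1, 1, 1).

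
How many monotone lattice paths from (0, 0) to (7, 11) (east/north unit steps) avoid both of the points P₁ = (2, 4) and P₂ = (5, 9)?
Number of paths = 12972

Inclusion–exclusion. Total paths: C(18, 7) = 31824. Through P₁: C(6, 2)·C(12, 5) = 11880. Through P₂: C(14, 5)·C(4, 2) = 12012. Since P₁ is strictly southwest of P₂, a monotone path through both must visit P₁ then P₂; paths through both = C(6, 2)·C(8, 3)·C(4, 2) = 5040. Avoid both = 31824 − 11880 − 12012 + 5040 = 12972.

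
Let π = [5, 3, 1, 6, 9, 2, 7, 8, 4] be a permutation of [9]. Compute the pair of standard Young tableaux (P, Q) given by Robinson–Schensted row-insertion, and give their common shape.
P = [1, 2, 4, 8] / [3, 6, 7] / [5, 9];  Q = [1, 4, 5, 8] / [2, 6, 7] / [3, 9];  common shape = (4, 3, 2)

Row-insert the values π_1, π_2, … into P one at a time, bumping the leftmost entry strictly greater than the inserted value down to the next row. The recording tableau Q records, in position (i, j), the step at which that cell was added to P.
  Insert 5 (step 1): P = [5];  Q = [1]
  Insert 3 (step 2): P = [3] / [5];  Q = [1] / [2]
  Insert 1 (step 3): P = [1] / [3] / [5];  Q = [1] / [2] / [3]
  Insert 6 (step 4): P = [1, 6] / [3] / [5];  Q = [1, 4] / [2] / [3]
  Insert 9 (step 5): P = [1, 6, 9] / [3] / [5];  Q = [1, 4, 5] / [2] / [3]
  Insert 2 (step 6): P = [1, 2, 9] / [3, 6] / [5];  Q = [1, 4, 5] / [2, 6] / [3]
  Insert 7 (step 7): P = [1, 2, 7] / [3, 6, 9] / [5];  Q = [1, 4, 5] / [2, 6, 7] / [3]
  Insert 8 (step 8): P = [1, 2, 7, 8] / [3, 6, 9] / [5];  Q = [1, 4, 5, 8] / [2, 6, 7] / [3]
  Insert 4 (step 9): P = [1, 2, 4, 8] / [3, 6, 7] / [5, 9];  Q = [1, 4, 5, 8] / [2, 6, 7] / [3, 9]
Final shape: (4, 3, 2).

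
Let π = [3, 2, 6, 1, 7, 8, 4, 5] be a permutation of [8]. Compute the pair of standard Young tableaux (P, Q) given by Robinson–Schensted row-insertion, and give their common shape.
P = [1, 4, 5, 8] / [2, 6, 7] / [3];  Q = [1, 3, 5, 6] / [2, 7, 8] / [4];  common shape = (4, 3, 1)

Row-insert the values π_1, π_2, … into P one at a time, bumping the leftmost entry strictly greater than the inserted value down to the next row. The recording tableau Q records, in position (i, j), the step at which that cell was added to P.
  Insert 3 (step 1): P = [3];  Q = [1]
  Insert 2 (step 2): P = [2] / [3];  Q = [1] / [2]
  Insert 6 (step 3): P = [2, 6] / [3];  Q = [1, 3] / [2]
  Insert 1 (step 4): P = [1, 6] / [2] / [3];  Q = [1, 3] / [2] / [4]
  Insert 7 (step 5): P = [1, 6, 7] / [2] / [3];  Q = [1, 3, 5] / [2] / [4]
  Insert 8 (step 6): P = [1, 6, 7, 8] / [2] / [3];  Q = [1, 3, 5, 6] / [2] / [4]
  Insert 4 (step 7): P = [1, 4, 7, 8] / [2, 6] / [3];  Q = [1, 3, 5, 6] / [2, 7] / [4]
  Insert 5 (step 8): P = [1, 4, 5, 8] / [2, 6, 7] / [3];  Q = [1, 3, 5, 6] / [2, 7, 8] / [4]
Final shape: (4, 3, 1).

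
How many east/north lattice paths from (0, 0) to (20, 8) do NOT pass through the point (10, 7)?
Number of paths = 2894177

Total paths from (0, 0) to (20, 8): C(28, 20) = 3108105. Paths through (10, 7): (paths (0, 0) → (10, 7)) × (paths (10, 7) → (20, 8)) = C(17, 10) · C(11, 10) = 19448 · 11 = 213928. Avoidance count = 3108105 − 213928 = 2894177.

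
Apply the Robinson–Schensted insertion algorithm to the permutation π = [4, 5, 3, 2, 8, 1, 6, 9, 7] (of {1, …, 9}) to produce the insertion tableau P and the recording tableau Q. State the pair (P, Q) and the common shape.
P = [1, 5, 6, 7] / [2, 8, 9] / [3] / [4];  Q = [1, 2, 5, 8] / [3, 7, 9] / [4] / [6];  common shape = (4, 3, 1, 1)

Row-insert the values π_1, π_2, … into P one at a time, bumping the leftmost entry strictly greater than the inserted value down to the next row. The recording tableau Q records, in position (i, j), the step at which that cell was added to P.
  Insert 4 (step 1): P = [4];  Q = [1]
  Insert 5 (step 2): P = [4, 5];  Q = [1, 2]
  Insert 3 (step 3): P = [3, 5] / [4];  Q = [1, 2] / [3]
  Insert 2 (step 4): P = [2, 5] / [3] / [4];  Q = [1, 2] / [3] / [4]
  Insert 8 (step 5): P = [2, 5, 8] / [3] / [4];  Q = [1, 2, 5] / [3] / [4]
  Insert 1 (step 6): P = [1, 5, 8] / [2] / [3] / [4];  Q = [1, 2, 5] / [3] / [4] / [6]
  Insert 6 (step 7): P = [1, 5, 6] / [2, 8] / [3] / [4];  Q = [1, 2, 5] / [3, 7] / [4] / [6]
  Insert 9 (step 8): P = [1, 5, 6, 9] / [2, 8] / [3] / [4];  Q = [1, 2, 5, 8] / [3, 7] / [4] / [6]
  Insert 7 (step 9): P = [1, 5, 6, 7] / [2, 8, 9] / [3] / [4];  Q = [1, 2, 5, 8] / [3, 7, 9] / [4] / [6]
Final shape: (4, 3, 1, 1).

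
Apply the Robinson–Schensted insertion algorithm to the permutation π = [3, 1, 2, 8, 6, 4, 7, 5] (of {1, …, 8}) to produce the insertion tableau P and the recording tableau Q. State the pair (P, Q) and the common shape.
P = [1, 2, 4, 5] / [3, 6, 7] / [8];  Q = [1, 3, 4, 7] / [2, 5, 8] / [6];  common shape = (4, 3, 1)

Row-insert the values π_1, π_2, … into P one at a time, bumping the leftmost entry strictly greater than the inserted value down to the next row. The recording tableau Q records, in position (i, j), the step at which that cell was added to P.
  Insert 3 (step 1): P = [3];  Q = [1]
  Insert 1 (step 2): P = [1] / [3];  Q = [1] / [2]
  Insert 2 (step 3): P = [1, 2] / [3];  Q = [1, 3] / [2]
  Insert 8 (step 4): P = [1, 2, 8] / [3];  Q = [1, 3, 4] / [2]
  Insert 6 (step 5): P = [1, 2, 6] / [3, 8];  Q = [1, 3, 4] / [2, 5]
  Insert 4 (step 6): P = [1, 2, 4] / [3, 6] / [8];  Q = [1, 3, 4] / [2, 5] / [6]
  Insert 7 (step 7): P = [1, 2, 4, 7] / [3, 6] / [8];  Q = [1, 3, 4, 7] / [2, 5] / [6]
  Insert 5 (step 8): P = [1, 2, 4, 5] / [3, 6, 7] / [8];  Q = [1, 3, 4, 7] / [2, 5, 8] / [6]
Final shape: (4, 3, 1).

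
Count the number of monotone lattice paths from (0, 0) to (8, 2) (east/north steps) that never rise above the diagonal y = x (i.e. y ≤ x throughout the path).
Number of paths = 35

By the reflection principle (André's argument), the number of monotone paths to (8, 2) with n ≤ m that never go above y = x is C(10, 8) − C(10, 9) = 45 − 10 = 35.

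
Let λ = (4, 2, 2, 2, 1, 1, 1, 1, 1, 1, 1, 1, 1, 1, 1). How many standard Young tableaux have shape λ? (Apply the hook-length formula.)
# SYT of shape (4, 2, 2, 2, 1, 1, 1, 1, 1, 1, 1, 1, 1, 1, 1) = 361760

Hook-length formula: f^λ = n! / Π hook(c), product over all cells c of the Young diagram. For λ = (4, 2, 2, 2, 1, 1, 1, 1, 1, 1, 1, 1, 1, 1, 1), n = 21 boxes. Hook lengths by row (left-to-right, top-to-bottom): [18, 6, 2, 1]; [15, 3]; [14, 2]; [13, 1]; [11]; [10]; [9]; [8]; [7]; [6]; [5]; [4]; [3]; [2]; [1]. Product of hooks = 141228831744000. So f^λ = 21! / 141228831744000 = 51090942171709440000 / 141228831744000 = 361760.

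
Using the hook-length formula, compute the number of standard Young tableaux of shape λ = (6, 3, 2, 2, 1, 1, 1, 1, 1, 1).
# SYT of shape (6, 3, 2, 2, 1, 1, 1, 1, 1, 1) = 7407036

Hook-length formula: f^λ = n! / Π hook(c), product over all cells c of the Young diagram. For λ = (6, 3, 2, 2, 1, 1, 1, 1, 1, 1), n = 19 boxes. Hook lengths by row (left-to-right, top-to-bottom): [15, 8, 5, 3, 2, 1]; [11, 4, 1]; [9, 2]; [8, 1]; [6]; [5]; [4]; [3]; [2]; [1]. Product of hooks = 16422912000. So f^λ = 19! / 16422912000 = 121645100408832000 / 16422912000 = 7407036.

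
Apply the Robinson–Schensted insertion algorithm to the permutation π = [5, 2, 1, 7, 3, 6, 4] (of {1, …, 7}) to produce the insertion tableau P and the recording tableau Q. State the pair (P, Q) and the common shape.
P = [1, 3, 4] / [2, 6] / [5, 7];  Q = [1, 4, 6] / [2, 5] / [3, 7];  common shape = (3, 2, 2)

Row-insert the values π_1, π_2, … into P one at a time, bumping the leftmost entry strictly greater than the inserted value down to the next row. The recording tableau Q records, in position (i, j), the step at which that cell was added to P.
  Insert 5 (step 1): P = [5];  Q = [1]
  Insert 2 (step 2): P = [2] / [5];  Q = [1] / [2]
  Insert 1 (step 3): P = [1] / [2] / [5];  Q = [1] / [2] / [3]
  Insert 7 (step 4): P = [1, 7] / [2] / [5];  Q = [1, 4] / [2] / [3]
  Insert 3 (step 5): P = [1, 3] / [2, 7] / [5];  Q = [1, 4] / [2, 5] / [3]
  Insert 6 (step 6): P = [1, 3, 6] / [2, 7] / [5];  Q = [1, 4, 6] / [2, 5] / [3]
  Insert 4 (step 7): P = [1, 3, 4] / [2, 6] / [5, 7];  Q = [1, 4, 6] / [2, 5] / [3, 7]
Final shape: (3, 2, 2).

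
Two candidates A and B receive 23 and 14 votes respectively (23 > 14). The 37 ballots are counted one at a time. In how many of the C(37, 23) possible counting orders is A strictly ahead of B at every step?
Strict-lead orderings = 1485507600

Total orderings of the 37 votes with 23 for A: C(37, 23) = 6107086800. By the Bertrand ballot formula (Cycle Lemma / reflection principle), the number of orderings in which A is strictly ahead of B throughout is (p − q)/(p + q) · C(p + q, p) = (23 − 14)/(23 + 14) · 6107086800 = 1485507600.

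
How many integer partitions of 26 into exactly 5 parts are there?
p(26, 5 parts) = 221

Partitions of n into exactly k parts are in bijection with partitions of n − k into at most k parts (subtract 1 from each part). So p(26, exactly 5) = p(21, parts ≤ 5). Computing via the recurrence p(m, j) = p(m, j−1) + p(m−j, j) gives 221.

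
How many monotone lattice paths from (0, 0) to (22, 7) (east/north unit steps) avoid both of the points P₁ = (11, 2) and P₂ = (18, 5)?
Number of paths = 855741

Inclusion–exclusion. Total paths: C(29, 22) = 1560780. Through P₁: C(13, 11)·C(16, 11) = 340704. Through P₂: C(23, 18)·C(6, 4) = 504735. Since P₁ is strictly southwest of P₂, a monotone path through both must visit P₁ then P₂; paths through both = C(13, 11)·C(10, 7)·C(6, 4) = 140400. Avoid both = 1560780 − 340704 − 504735 + 140400 = 855741.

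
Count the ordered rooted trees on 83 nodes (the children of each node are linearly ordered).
C_82 = 17526585015616776834735140517915655636396234280

These ordered rooted trees are counted by the Catalan number C_n = (1/(n + 1)) · C(2n, n). For n = 82: C_82 = (1/83) · C(164, 82) = 1454706556296192477283016662986999417820887445240/83 = 17526585015616776834735140517915655636396234280.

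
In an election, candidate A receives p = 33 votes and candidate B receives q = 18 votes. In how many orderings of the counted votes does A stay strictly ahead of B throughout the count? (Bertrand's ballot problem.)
Strict-lead orderings = 8206149492625

Total orderings of the 51 votes with 33 for A: C(51, 33) = 27900908274925. By the Bertrand ballot formula (Cycle Lemma / reflection principle), the number of orderings in which A is strictly ahead of B throughout is (p − q)/(p + q) · C(p + q, p) = (33 − 18)/(33 + 18) · 27900908274925 = 8206149492625.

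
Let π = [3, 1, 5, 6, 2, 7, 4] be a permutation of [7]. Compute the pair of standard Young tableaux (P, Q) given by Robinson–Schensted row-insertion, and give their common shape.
P = [1, 2, 4, 7] / [3, 5, 6];  Q = [1, 3, 4, 6] / [2, 5, 7];  common shape = (4, 3)

Row-insert the values π_1, π_2, … into P one at a time, bumping the leftmost entry strictly greater than the inserted value down to the next row. The recording tableau Q records, in position (i, j), the step at which that cell was added to P.
  Insert 3 (step 1): P = [3];  Q = [1]
  Insert 1 (step 2): P = [1] / [3];  Q = [1] / [2]
  Insert 5 (step 3): P = [1, 5] / [3];  Q = [1, 3] / [2]
  Insert 6 (step 4): P = [1, 5, 6] / [3];  Q = [1, 3, 4] / [2]
  Insert 2 (step 5): P = [1, 2, 6] / [3, 5];  Q = [1, 3, 4] / [2, 5]
  Insert 7 (step 6): P = [1, 2, 6, 7] / [3, 5];  Q = [1, 3, 4, 6] / [2, 5]
  Insert 4 (step 7): P = [1, 2, 4, 7] / [3, 5, 6];  Q = [1, 3, 4, 6] / [2, 5, 7]
Final shape: (4, 3).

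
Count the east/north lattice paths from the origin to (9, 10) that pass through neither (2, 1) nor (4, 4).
Number of paths = 39578

Inclusion–exclusion. Total paths: C(19, 9) = 92378. Through P₁: C(3, 2)·C(16, 7) = 34320. Through P₂: C(8, 4)·C(11, 5) = 32340. Since P₁ is strictly southwest of P₂, a monotone path through both must visit P₁ then P₂; paths through both = C(3, 2)·C(5, 2)·C(11, 5) = 13860. Avoid both = 92378 − 34320 − 32340 + 13860 = 39578.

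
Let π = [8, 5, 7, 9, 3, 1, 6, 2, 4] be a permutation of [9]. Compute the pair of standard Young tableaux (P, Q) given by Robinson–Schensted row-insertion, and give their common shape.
P = [1, 2, 4] / [3, 6, 9] / [5, 7] / [8];  Q = [1, 3, 4] / [2, 7, 9] / [5, 8] / [6];  common shape = (3, 3, 2, 1)

Row-insert the values π_1, π_2, … into P one at a time, bumping the leftmost entry strictly greater than the inserted value down to the next row. The recording tableau Q records, in position (i, j), the step at which that cell was added to P.
  Insert 8 (step 1): P = [8];  Q = [1]
  Insert 5 (step 2): P = [5] / [8];  Q = [1] / [2]
  Insert 7 (step 3): P = [5, 7] / [8];  Q = [1, 3] / [2]
  Insert 9 (step 4): P = [5, 7, 9] / [8];  Q = [1, 3, 4] / [2]
  Insert 3 (step 5): P = [3, 7, 9] / [5] / [8];  Q = [1, 3, 4] / [2] / [5]
  Insert 1 (step 6): P = [1, 7, 9] / [3] / [5] / [8];  Q = [1, 3, 4] / [2] / [5] / [6]
  Insert 6 (step 7): P = [1, 6, 9] / [3, 7] / [5] / [8];  Q = [1, 3, 4] / [2, 7] / [5] / [6]
  Insert 2 (step 8): P = [1, 2, 9] / [3, 6] / [5, 7] / [8];  Q = [1, 3, 4] / [2, 7] / [5, 8] / [6]
  Insert 4 (step 9): P = [1, 2, 4] / [3, 6, 9] / [5, 7] / [8];  Q = [1, 3, 4] / [2, 7, 9] / [5, 8] / [6]
Final shape: (3, 3, 2, 1).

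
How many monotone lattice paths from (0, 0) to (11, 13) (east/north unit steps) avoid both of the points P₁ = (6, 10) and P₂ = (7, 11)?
Number of paths = 1810576

Inclusion–exclusion. Total paths: C(24, 11) = 2496144. Through P₁: C(16, 6)·C(8, 5) = 448448. Through P₂: C(18, 7)·C(6, 4) = 477360. Since P₁ is strictly southwest of P₂, a monotone path through both must visit P₁ then P₂; paths through both = C(16, 6)·C(2, 1)·C(6, 4) = 240240. Avoid both = 2496144 − 448448 − 477360 + 240240 = 1810576.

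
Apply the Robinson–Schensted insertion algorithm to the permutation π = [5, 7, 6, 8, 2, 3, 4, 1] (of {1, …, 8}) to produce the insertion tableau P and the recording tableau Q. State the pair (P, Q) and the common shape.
P = [1, 3, 4] / [2, 6, 8] / [5] / [7];  Q = [1, 2, 4] / [3, 6, 7] / [5] / [8];  common shape = (3, 3, 1, 1)

Row-insert the values π_1, π_2, … into P one at a time, bumping the leftmost entry strictly greater than the inserted value down to the next row. The recording tableau Q records, in position (i, j), the step at which that cell was added to P.
  Insert 5 (step 1): P = [5];  Q = [1]
  Insert 7 (step 2): P = [5, 7];  Q = [1, 2]
  Insert 6 (step 3): P = [5, 6] / [7];  Q = [1, 2] / [3]
  Insert 8 (step 4): P = [5, 6, 8] / [7];  Q = [1, 2, 4] / [3]
  Insert 2 (step 5): P = [2, 6, 8] / [5] / [7];  Q = [1, 2, 4] / [3] / [5]
  Insert 3 (step 6): P = [2, 3, 8] / [5, 6] / [7];  Q = [1, 2, 4] / [3, 6] / [5]
  Insert 4 (step 7): P = [2, 3, 4] / [5, 6, 8] / [7];  Q = [1, 2, 4] / [3, 6, 7] / [5]
  Insert 1 (step 8): P = [1, 3, 4] / [2, 6, 8] / [5] / [7];  Q = [1, 2, 4] / [3, 6, 7] / [5] / [8]
Final shape: (3, 3, 1, 1).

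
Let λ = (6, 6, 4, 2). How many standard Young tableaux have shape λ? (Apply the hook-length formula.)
# SYT of shape (6, 6, 4, 2) = 2756754

Hook-length formula: f^λ = n! / Π hook(c), product over all cells c of the Young diagram. For λ = (6, 6, 4, 2), n = 18 boxes. Hook lengths by row (left-to-right, top-to-bottom): [9, 8, 6, 5, 3, 2]; [8, 7, 5, 4, 2, 1]; [5, 4, 2, 1]; [2, 1]. Product of hooks = 2322432000. So f^λ = 18! / 2322432000 = 6402373705728000 / 2322432000 = 2756754.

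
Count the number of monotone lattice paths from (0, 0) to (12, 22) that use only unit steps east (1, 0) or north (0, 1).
Number of paths = 548354040

A monotone lattice path from (0, 0) to (12, 22) consists of 12 east steps and 22 north steps in some order, so it is determined by which 12 of the 34 steps are east. The count is C(34, 12) = 548354040.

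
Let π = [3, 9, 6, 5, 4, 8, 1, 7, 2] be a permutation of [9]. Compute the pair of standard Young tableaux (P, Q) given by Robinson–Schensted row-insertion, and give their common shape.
P = [1, 2, 7] / [3, 4] / [5, 8] / [6] / [9];  Q = [1, 2, 6] / [3, 8] / [4, 9] / [5] / [7];  common shape = (3, 2, 2, 1, 1)

Row-insert the values π_1, π_2, … into P one at a time, bumping the leftmost entry strictly greater than the inserted value down to the next row. The recording tableau Q records, in position (i, j), the step at which that cell was added to P.
  Insert 3 (step 1): P = [3];  Q = [1]
  Insert 9 (step 2): P = [3, 9];  Q = [1, 2]
  Insert 6 (step 3): P = [3, 6] / [9];  Q = [1, 2] / [3]
  Insert 5 (step 4): P = [3, 5] / [6] / [9];  Q = [1, 2] / [3] / [4]
  Insert 4 (step 5): P = [3, 4] / [5] / [6] / [9];  Q = [1, 2] / [3] / [4] / [5]
  Insert 8 (step 6): P = [3, 4, 8] / [5] / [6] / [9];  Q = [1, 2, 6] / [3] / [4] / [5]
  Insert 1 (step 7): P = [1, 4, 8] / [3] / [5] / [6] / [9];  Q = [1, 2, 6] / [3] / [4] / [5] / [7]
  Insert 7 (step 8): P = [1, 4, 7] / [3, 8] / [5] / [6] / [9];  Q = [1, 2, 6] / [3, 8] / [4] / [5] / [7]
  Insert 2 (step 9): P = [1, 2, 7] / [3, 4] / [5, 8] / [6] / [9];  Q = [1, 2, 6] / [3, 8] / [4, 9] / [5] / [7]
Final shape: (3, 2, 2, 1, 1).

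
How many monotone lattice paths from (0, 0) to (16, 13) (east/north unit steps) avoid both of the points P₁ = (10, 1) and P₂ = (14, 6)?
Number of paths = 66314247

Inclusion–exclusion. Total paths: C(29, 16) = 67863915. Through P₁: C(11, 10)·C(18, 6) = 204204. Through P₂: C(20, 14)·C(9, 2) = 1395360. Since P₁ is strictly southwest of P₂, a monotone path through both must visit P₁ then P₂; paths through both = C(11, 10)·C(9, 4)·C(9, 2) = 49896. Avoid both = 67863915 − 204204 − 1395360 + 49896 = 66314247.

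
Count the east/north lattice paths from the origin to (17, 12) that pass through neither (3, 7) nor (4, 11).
Number of paths = 50489865

Inclusion–exclusion. Total paths: C(29, 17) = 51895935. Through P₁: C(10, 3)·C(19, 14) = 1395360. Through P₂: C(15, 4)·C(14, 13) = 19110. Since P₁ is strictly southwest of P₂, a monotone path through both must visit P₁ then P₂; paths through both = C(10, 3)·C(5, 1)·C(14, 13) = 8400. Avoid both = 51895935 − 1395360 − 19110 + 8400 = 50489865.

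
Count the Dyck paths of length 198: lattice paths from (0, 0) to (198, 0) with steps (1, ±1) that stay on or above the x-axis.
C_99 = 227508830794229349661819540395688853956041682601541047340

These Dyck paths are counted by the Catalan number C_n = (1/(n + 1)) · C(2n, n). For n = 99: C_99 = (1/100) · C(198, 99) = 22750883079422934966181954039568885395604168260154104734000/100 = 227508830794229349661819540395688853956041682601541047340.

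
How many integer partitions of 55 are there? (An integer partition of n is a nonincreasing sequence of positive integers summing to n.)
p(55) = 451276

Compute p(n) via the recurrence p(n, m) = p(n, m−1) + p(n−m, m), where p(n, m) counts partitions of n with all parts ≤ m and p(n) = p(n, n). The base cases are p(0, m) = 1 and p(n, 0) = 0 for n > 0. Filling the table yields p(55) = 451276. (Euler's pentagonal recurrence is an alternative.)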